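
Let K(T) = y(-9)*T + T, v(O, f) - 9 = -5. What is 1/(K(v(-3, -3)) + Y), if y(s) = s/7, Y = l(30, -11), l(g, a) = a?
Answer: -7/85 ≈ -0.082353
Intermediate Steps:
v(O, f) = 4 (v(O, f) = 9 - 5 = 4)
Y = -11
y(s) = s/7 (y(s) = s*(1/7) = s/7)
K(T) = -2*T/7 (K(T) = ((1/7)*(-9))*T + T = -9*T/7 + T = -2*T/7)
1/(K(v(-3, -3)) + Y) = 1/(-2/7*4 - 11) = 1/(-8/7 - 11) = 1/(-85/7) = -7/85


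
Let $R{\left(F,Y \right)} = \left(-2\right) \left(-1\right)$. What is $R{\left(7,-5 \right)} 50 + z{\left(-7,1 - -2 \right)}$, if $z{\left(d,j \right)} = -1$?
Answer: $99$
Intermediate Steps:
$R{\left(F,Y \right)} = 2$
$R{\left(7,-5 \right)} 50 + z{\left(-7,1 - -2 \right)} = 2 \cdot 50 - 1 = 100 - 1 = 99$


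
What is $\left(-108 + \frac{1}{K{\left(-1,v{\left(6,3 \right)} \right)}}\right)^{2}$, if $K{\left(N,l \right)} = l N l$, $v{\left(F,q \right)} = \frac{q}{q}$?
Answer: $11881$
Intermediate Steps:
$v{\left(F,q \right)} = 1$
$K{\left(N,l \right)} = N l^{2}$ ($K{\left(N,l \right)} = N l l = N l^{2}$)
$\left(-108 + \frac{1}{K{\left(-1,v{\left(6,3 \right)} \right)}}\right)^{2} = \left(-108 + \frac{1}{\left(-1\right) 1^{2}}\right)^{2} = \left(-108 + \frac{1}{\left(-1\right) 1}\right)^{2} = \left(-108 + \frac{1}{-1}\right)^{2} = \left(-108 - 1\right)^{2} = \left(-109\right)^{2} = 11881$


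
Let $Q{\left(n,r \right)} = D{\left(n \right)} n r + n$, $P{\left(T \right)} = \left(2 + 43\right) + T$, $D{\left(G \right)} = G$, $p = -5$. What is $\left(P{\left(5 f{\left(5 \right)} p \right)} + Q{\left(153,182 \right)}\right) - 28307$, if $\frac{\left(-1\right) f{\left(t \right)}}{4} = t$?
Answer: $4232829$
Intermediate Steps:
$f{\left(t \right)} = - 4 t$
$P{\left(T \right)} = 45 + T$
$Q{\left(n,r \right)} = n + r n^{2}$ ($Q{\left(n,r \right)} = n n r + n = n^{2} r + n = r n^{2} + n = n + r n^{2}$)
$\left(P{\left(5 f{\left(5 \right)} p \right)} + Q{\left(153,182 \right)}\right) - 28307 = \left(\left(45 + 5 \left(\left(-4\right) 5\right) \left(-5\right)\right) + 153 \left(1 + 153 \cdot 182\right)\right) - 28307 = \left(\left(45 + 5 \left(-20\right) \left(-5\right)\right) + 153 \left(1 + 27846\right)\right) - 28307 = \left(\left(45 - -500\right) + 153 \cdot 27847\right) - 28307 = \left(\left(45 + 500\right) + 4260591\right) - 28307 = \left(545 + 4260591\right) - 28307 = 4261136 - 28307 = 4232829$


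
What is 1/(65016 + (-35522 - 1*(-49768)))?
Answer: 1/79262 ≈ 1.2616e-5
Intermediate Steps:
1/(65016 + (-35522 - 1*(-49768))) = 1/(65016 + (-35522 + 49768)) = 1/(65016 + 14246) = 1/79262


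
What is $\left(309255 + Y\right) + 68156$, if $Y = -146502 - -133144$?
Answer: $364053$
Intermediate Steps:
$Y = -13358$ ($Y = -146502 + 133144 = -13358$)
$\left(309255 + Y\right) + 68156 = \left(309255 - 13358\right) + 68156 = 295897 + 68156 = 364053$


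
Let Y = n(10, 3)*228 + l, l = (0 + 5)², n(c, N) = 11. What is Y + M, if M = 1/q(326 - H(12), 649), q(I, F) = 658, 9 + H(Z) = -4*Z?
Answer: 1666715/658 ≈ 2533.0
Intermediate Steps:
H(Z) = -9 - 4*Z
l = 25 (l = 5² = 25)
Y = 2533 (Y = 11*228 + 25 = 2508 + 25 = 2533)
M = 1/658 ≈ 0.0015198
Y + M = 2533 + 1/658 = 1666715/658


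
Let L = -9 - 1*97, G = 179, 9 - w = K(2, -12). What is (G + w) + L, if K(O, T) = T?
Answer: 94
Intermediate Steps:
w = 21 (w = 9 - 1*(-12) = 9 + 12 = 21)
L = -106 (L = -9 - 97 = -106)
(G + w) + L = (179 + 21) - 106 = 200 - 106 = 94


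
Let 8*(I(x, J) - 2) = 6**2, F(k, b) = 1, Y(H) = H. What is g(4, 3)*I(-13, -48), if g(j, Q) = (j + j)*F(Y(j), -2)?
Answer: 52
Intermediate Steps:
I(x, J) = 13/2 (I(x, J) = 2 + (1/8)*6**2 = 2 + (1/8)*36 = 2 + 9/2 = 13/2)
g(j, Q) = 2*j (g(j, Q) = (j + j)*1 = (2*j)*1 = 2*j)
g(4, 3)*I(-13, -48) = (2*4)*(13/2) = 8*(13/2) = 52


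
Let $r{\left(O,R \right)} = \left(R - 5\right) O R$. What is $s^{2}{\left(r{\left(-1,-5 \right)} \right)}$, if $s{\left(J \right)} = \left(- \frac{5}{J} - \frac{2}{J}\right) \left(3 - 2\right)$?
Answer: $\frac{49}{2500} \approx 0.0196$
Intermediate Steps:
$r{\left(O,R \right)} = O R \left(-5 + R\right)$ ($r{\left(O,R \right)} = \left(-5 + R\right) O R = O \left(-5 + R\right) R = O R \left(-5 + R\right)$)
$s{\left(J \right)} = - \frac{7}{J}$ ($s{\left(J \right)} = - \frac{7}{J} 1 = - \frac{7}{J}$)
$s^{2}{\left(r{\left(-1,-5 \right)} \right)} = \left(- \frac{7}{\left(-1\right) \left(-5\right) \left(-5 - 5\right)}\right)^{2} = \left(- \frac{7}{\left(-1\right) \left(-5\right) \left(-10\right)}\right)^{2} = \left(- \frac{7}{-50}\right)^{2} = \left(\left(-7\right) \left(- \frac{1}{50}\right)\right)^{2} = \left(\frac{7}{50}\right)^{2} = \frac{49}{2500}$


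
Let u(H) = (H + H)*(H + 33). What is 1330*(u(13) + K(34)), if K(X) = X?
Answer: 1635900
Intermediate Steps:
u(H) = 2*H*(33 + H) (u(H) = (2*H)*(33 + H) = 2*H*(33 + H))
1330*(u(13) + K(34)) = 1330*(2*13*(33 + 13) + 34) = 1330*(2*13*46 + 34) = 1330*(1196 + 34) = 1330*1230 = 1635900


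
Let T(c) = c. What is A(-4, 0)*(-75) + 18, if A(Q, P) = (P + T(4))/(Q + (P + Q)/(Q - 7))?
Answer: 201/2 ≈ 100.50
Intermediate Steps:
A(Q, P) = (4 + P)/(Q + (P + Q)/(-7 + Q)) (A(Q, P) = (P + 4)/(Q + (P + Q)/(Q - 7)) = (4 + P)/(Q + (P + Q)/(-7 + Q)))
A(-4, 0)*(-75) + 18 = ((-28 - 7*0 + 4*(-4) + 0*(-4))/(0 + (-4)**2 - 6*(-4)))*(-75) + 18 = ((-28 + 0 - 16 + 0)/(0 + 16 + 24))*(-75) + 18 = (-44/40)*(-75) + 18 = ((1/40)*(-44))*(-75) + 18 = -11/10*(-75) + 18 = 165/2 + 18 = 201/2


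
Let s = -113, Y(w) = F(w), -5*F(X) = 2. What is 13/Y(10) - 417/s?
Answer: -6511/226 ≈ -28.810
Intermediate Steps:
F(X) = -⅖ (F(X) = -⅕*2 = -⅖)
Y(w) = -⅖
13/Y(10) - 417/s = 13/(-⅖) - 417/(-113) = 13*(-5/2) - 417*(-1/113) = -65/2 + 417/113 = -6511/226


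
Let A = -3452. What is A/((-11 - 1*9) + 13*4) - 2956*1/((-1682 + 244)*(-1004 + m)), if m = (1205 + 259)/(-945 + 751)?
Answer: -7610539071/70548280 ≈ -107.88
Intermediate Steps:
m = -732/97 (m = 1464/(-194) = 1464*(-1/194) = -732/97 ≈ -7.5464)
A/((-11 - 1*9) + 13*4) - 2956*1/((-1682 + 244)*(-1004 + m)) = -3452/((-11 - 1*9) + 13*4) - 2956*1/((-1682 + 244)*(-1004 - 732/97)) = -3452/((-11 - 9) + 52) - 2956/((-98120/97*(-1438))) = -3452/(-20 + 52) - 2956/141096560/97 = -3452/32 - 2956*97/141096560 = -3452*1/32 - 71683/35274140 = -863/8 - 71683/35274140 = -7610539071/70548280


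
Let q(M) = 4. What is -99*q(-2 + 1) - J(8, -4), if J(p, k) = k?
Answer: -392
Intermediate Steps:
-99*q(-2 + 1) - J(8, -4) = -99*4 - 1*(-4) = -396 + 4 = -392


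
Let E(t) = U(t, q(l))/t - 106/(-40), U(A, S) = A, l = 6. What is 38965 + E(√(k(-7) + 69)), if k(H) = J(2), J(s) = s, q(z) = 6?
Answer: 779373/20 ≈ 38969.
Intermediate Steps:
k(H) = 2
E(t) = 73/20 (E(t) = t/t - 106/(-40) = 1 - 106*(-1/40) = 1 + 53/20 = 73/20)
38965 + E(√(k(-7) + 69)) = 38965 + 73/20 = 779373/20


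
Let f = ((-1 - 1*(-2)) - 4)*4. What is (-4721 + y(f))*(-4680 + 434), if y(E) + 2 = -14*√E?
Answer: 20053858 + 118888*I*√3 ≈ 2.0054e+7 + 2.0592e+5*I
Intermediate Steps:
f = -12 (f = ((-1 + 2) - 4)*4 = (1 - 4)*4 = -3*4 = -12)
y(E) = -2 - 14*√E
(-4721 + y(f))*(-4680 + 434) = (-4721 + (-2 - 28*I*√3))*(-4680 + 434) = (-4721 + (-2 - 28*I*√3))*(-4246) = (-4723 - 28*I*√3)*(-4246) = 20053858 + 118888*I*√3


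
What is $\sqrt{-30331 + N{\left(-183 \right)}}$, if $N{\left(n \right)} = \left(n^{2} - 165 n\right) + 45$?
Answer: $\sqrt{33398} \approx 182.75$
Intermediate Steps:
$N{\left(n \right)} = 45 + n^{2} - 165 n$
$\sqrt{-30331 + N{\left(-183 \right)}} = \sqrt{-30331 + \left(45 + \left(-183\right)^{2} - -30195\right)} = \sqrt{-30331 + \left(45 + 33489 + 30195\right)} = \sqrt{-30331 + 63729} = \sqrt{33398}$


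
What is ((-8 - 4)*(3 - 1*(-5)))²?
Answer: 9216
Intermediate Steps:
((-8 - 4)*(3 - 1*(-5)))² = (-12*(3 + 5))² = (-12*8)² = (-96)² = 9216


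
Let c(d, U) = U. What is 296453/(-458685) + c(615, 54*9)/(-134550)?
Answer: -445674134/685734075 ≈ -0.64992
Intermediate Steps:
296453/(-458685) + c(615, 54*9)/(-134550) = 296453/(-458685) + (54*9)/(-134550) = 296453*(-1/458685) + 486*(-1/134550) = -296453/458685 - 27/7475 = -445674134/685734075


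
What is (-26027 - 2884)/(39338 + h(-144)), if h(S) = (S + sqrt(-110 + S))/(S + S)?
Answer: -47166743169792/64178649171199 - 4163184*I*sqrt(254)/64178649171199 ≈ -0.73493 - 1.0338e-6*I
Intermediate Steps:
h(S) = (S + sqrt(-110 + S))/(2*S) (h(S) = (S + sqrt(-110 + S))/((2*S)) = (S + sqrt(-110 + S))*(1/(2*S)) = (S + sqrt(-110 + S))/(2*S))
(-26027 - 2884)/(39338 + h(-144)) = (-26027 - 2884)/(39338 + (1/2)*(-144 + sqrt(-110 - 144))/(-144)) = -28911/(39338 + (1/2)*(-1/144)*(-144 + sqrt(-254))) = -28911/(39338 + (1/2)*(-1/144)*(-144 + I*sqrt(254))) = -28911/(39338 + (1/2 - I*sqrt(254)/288)) = -28911/(78677/2 - I*sqrt(254)/288)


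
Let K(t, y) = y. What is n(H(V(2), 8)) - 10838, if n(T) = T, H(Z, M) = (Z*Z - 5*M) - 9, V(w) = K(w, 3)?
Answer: -10878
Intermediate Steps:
V(w) = 3
H(Z, M) = -9 + Z² - 5*M (H(Z, M) = (Z² - 5*M) - 9 = -9 + Z² - 5*M)
n(H(V(2), 8)) - 10838 = (-9 + 3² - 5*8) - 10838 = (-9 + 9 - 40) - 10838 = -40 - 10838 = -10878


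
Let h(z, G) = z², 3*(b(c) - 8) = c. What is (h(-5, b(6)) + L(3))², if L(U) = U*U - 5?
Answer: 841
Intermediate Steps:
L(U) = -5 + U² (L(U) = U² - 5 = -5 + U²)
b(c) = 8 + c/3
(h(-5, b(6)) + L(3))² = ((-5)² + (-5 + 3²))² = (25 + (-5 + 9))² = (25 + 4)² = 29² = 841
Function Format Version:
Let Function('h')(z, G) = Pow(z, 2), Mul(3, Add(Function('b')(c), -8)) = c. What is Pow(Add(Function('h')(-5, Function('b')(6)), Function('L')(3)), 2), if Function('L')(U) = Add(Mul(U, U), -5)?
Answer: 841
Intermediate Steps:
Function('L')(U) = Add(-5, Pow(U, 2)) (Function('L')(U) = Add(Pow(U, 2), -5) = Add(-5, Pow(U, 2)))
Function('b')(c) = Add(8, Mul(Rational(1, 3), c))
Pow(Add(Function('h')(-5, Function('b')(6)), Function('L')(3)), 2) = Pow(Add(Pow(-5, 2), Add(-5, Pow(3, 2))), 2) = Pow(Add(25, Add(-5, 9)), 2) = Pow(Add(25, 4), 2) = Pow(29, 2) = 841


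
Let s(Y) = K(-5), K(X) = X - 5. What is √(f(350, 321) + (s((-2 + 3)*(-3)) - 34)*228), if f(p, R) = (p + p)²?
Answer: 4*√29998 ≈ 692.80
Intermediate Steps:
f(p, R) = 4*p² (f(p, R) = (2*p)² = 4*p²)
K(X) = -5 + X
s(Y) = -10 (s(Y) = -5 - 5 = -10)
√(f(350, 321) + (s((-2 + 3)*(-3)) - 34)*228) = √(4*350² + (-10 - 34)*228) = √(4*122500 - 44*228) = √(490000 - 10032) = √479968 = 4*√29998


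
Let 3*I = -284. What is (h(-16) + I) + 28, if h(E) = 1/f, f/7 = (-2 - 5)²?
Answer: -68597/1029 ≈ -66.664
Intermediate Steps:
I = -284/3 (I = (⅓)*(-284) = -284/3 ≈ -94.667)
f = 343 (f = 7*(-2 - 5)² = 7*(-7)² = 7*49 = 343)
h(E) = 1/343
(h(-16) + I) + 28 = (1/343 - 284/3) + 28 = -97409/1029 + 28 = -68597/1029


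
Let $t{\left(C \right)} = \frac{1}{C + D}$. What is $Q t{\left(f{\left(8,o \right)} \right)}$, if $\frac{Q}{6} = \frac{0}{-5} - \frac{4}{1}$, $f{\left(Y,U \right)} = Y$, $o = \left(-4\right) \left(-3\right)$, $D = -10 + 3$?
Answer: $-24$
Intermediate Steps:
$D = -7$
$o = 12$
$t{\left(C \right)} = \frac{1}{-7 + C}$ ($t{\left(C \right)} = \frac{1}{C - 7} = \frac{1}{-7 + C}$)
$Q = -24$ ($Q = 6 \left(\frac{0}{-5} - \frac{4}{1}\right) = 6 \left(0 \left(- \frac{1}{5}\right) - 4\right) = 6 \left(0 - 4\right) = 6 \left(-4\right) = -24$)
$Q t{\left(f{\left(8,o \right)} \right)} = - \frac{24}{-7 + 8} = - \frac{24}{1} = \left(-24\right) 1 = -24$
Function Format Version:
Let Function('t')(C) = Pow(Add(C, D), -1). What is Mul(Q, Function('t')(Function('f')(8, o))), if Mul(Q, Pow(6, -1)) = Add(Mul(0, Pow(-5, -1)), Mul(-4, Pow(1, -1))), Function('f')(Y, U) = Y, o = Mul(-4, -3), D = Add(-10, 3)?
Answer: -24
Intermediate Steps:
D = -7
o = 12
Function('t')(C) = Pow(Add(-7, C), -1) (Function('t')(C) = Pow(Add(C, -7), -1) = Pow(Add(-7, C), -1))
Q = -24 (Q = Mul(6, Add(Mul(0, Pow(-5, -1)), Mul(-4, Pow(1, -1)))) = Mul(6, Add(Mul(0, Rational(-1, 5)), Mul(-4, 1))) = Mul(6, Add(0, -4)) = Mul(6, -4) = -24)
Mul(Q, Function('t')(Function('f')(8, o))) = Mul(-24, Pow(Add(-7, 8), -1)) = Mul(-24, Pow(1, -1)) = Mul(-24, 1) = -24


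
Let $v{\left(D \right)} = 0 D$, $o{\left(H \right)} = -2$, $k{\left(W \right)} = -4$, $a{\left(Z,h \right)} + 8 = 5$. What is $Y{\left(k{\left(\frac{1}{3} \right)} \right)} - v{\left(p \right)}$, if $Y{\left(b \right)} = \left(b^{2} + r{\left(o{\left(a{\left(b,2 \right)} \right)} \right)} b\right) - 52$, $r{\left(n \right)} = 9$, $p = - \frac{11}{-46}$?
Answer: $-72$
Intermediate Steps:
$a{\left(Z,h \right)} = -3$ ($a{\left(Z,h \right)} = -8 + 5 = -3$)
$p = \frac{11}{46}$ ($p = \left(-11\right) \left(- \frac{1}{46}\right) = \frac{11}{46} \approx 0.23913$)
$v{\left(D \right)} = 0$
$Y{\left(b \right)} = -52 + b^{2} + 9 b$ ($Y{\left(b \right)} = \left(b^{2} + 9 b\right) - 52 = -52 + b^{2} + 9 b$)
$Y{\left(k{\left(\frac{1}{3} \right)} \right)} - v{\left(p \right)} = \left(-52 + \left(-4\right)^{2} + 9 \left(-4\right)\right) - 0 = \left(-52 + 16 - 36\right) + 0 = -72 + 0 = -72$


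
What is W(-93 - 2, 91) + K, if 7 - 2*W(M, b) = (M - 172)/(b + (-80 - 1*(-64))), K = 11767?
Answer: 294307/25 ≈ 11772.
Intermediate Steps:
W(M, b) = 7/2 - (-172 + M)/(2*(-16 + b)) (W(M, b) = 7/2 - (M - 172)/(2*(b + (-80 - 1*(-64)))) = 7/2 - (-172 + M)/(2*(b + (-80 + 64))) = 7/2 - (-172 + M)/(2*(b - 16)) = 7/2 - (-172 + M)/(2*(-16 + b)))
W(-93 - 2, 91) + K = (60 - (-93 - 2) + 7*91)/(2*(-16 + 91)) + 11767 = (½)*(60 - 1*(-95) + 637)/75 + 11767 = (½)*(1/75)*(60 + 95 + 637) + 11767 = (½)*(1/75)*792 + 11767 = 132/25 + 11767 = 294307/25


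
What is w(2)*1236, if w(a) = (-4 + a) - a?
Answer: -4944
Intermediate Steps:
w(a) = -4
w(2)*1236 = -4*1236 = -4944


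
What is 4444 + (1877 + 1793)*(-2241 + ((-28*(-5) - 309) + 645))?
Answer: -6473106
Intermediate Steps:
4444 + (1877 + 1793)*(-2241 + ((-28*(-5) - 309) + 645)) = 4444 + 3670*(-2241 + ((140 - 309) + 645)) = 4444 + 3670*(-2241 + (-169 + 645)) = 4444 + 3670*(-2241 + 476) = 4444 + 3670*(-1765) = 4444 - 6477550 = -6473106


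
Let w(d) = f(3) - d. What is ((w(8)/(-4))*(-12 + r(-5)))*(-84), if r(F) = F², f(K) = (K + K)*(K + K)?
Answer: 7644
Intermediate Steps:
f(K) = 4*K² (f(K) = (2*K)*(2*K) = 4*K²)
w(d) = 36 - d (w(d) = 4*3² - d = 4*9 - d = 36 - d)
((w(8)/(-4))*(-12 + r(-5)))*(-84) = (((36 - 1*8)/(-4))*(-12 + (-5)²))*(-84) = (((36 - 8)*(-¼))*(-12 + 25))*(-84) = ((28*(-¼))*13)*(-84) = -7*13*(-84) = -91*(-84) = 7644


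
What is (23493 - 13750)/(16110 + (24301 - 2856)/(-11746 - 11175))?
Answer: 223319303/369235865 ≈ 0.60481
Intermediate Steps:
(23493 - 13750)/(16110 + (24301 - 2856)/(-11746 - 11175)) = 9743/(16110 + 21445/(-22921)) = 9743/(16110 + 21445*(-1/22921)) = 9743/(16110 - 21445/22921) = 9743/(369235865/22921) = 9743*(22921/369235865) = 223319303/369235865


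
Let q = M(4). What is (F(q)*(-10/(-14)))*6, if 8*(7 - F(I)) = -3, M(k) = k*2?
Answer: 885/28 ≈ 31.607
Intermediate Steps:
M(k) = 2*k
q = 8 (q = 2*4 = 8)
F(I) = 59/8 (F(I) = 7 - ⅛*(-3) = 7 + 3/8 = 59/8)
(F(q)*(-10/(-14)))*6 = (59*(-10/(-14))/8)*6 = (59*(-10*(-1/14))/8)*6 = ((59/8)*(5/7))*6 = (295/56)*6 = 885/28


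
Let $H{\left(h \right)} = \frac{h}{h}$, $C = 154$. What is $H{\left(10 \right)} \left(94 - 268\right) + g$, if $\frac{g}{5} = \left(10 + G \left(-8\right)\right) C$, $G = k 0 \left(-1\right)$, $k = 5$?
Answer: $7526$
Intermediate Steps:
$H{\left(h \right)} = 1$
$G = 0$ ($G = 5 \cdot 0 \left(-1\right) = 0 \left(-1\right) = 0$)
$g = 7700$ ($g = 5 \left(10 + 0 \left(-8\right)\right) 154 = 5 \left(10 + 0\right) 154 = 5 \cdot 10 \cdot 154 = 5 \cdot 1540 = 7700$)
$H{\left(10 \right)} \left(94 - 268\right) + g = 1 \left(94 - 268\right) + 7700 = 1 \left(-174\right) + 7700 = -174 + 7700 = 7526$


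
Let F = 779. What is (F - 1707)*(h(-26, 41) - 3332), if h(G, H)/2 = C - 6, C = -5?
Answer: 3112512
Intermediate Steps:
h(G, H) = -22 (h(G, H) = 2*(-5 - 6) = 2*(-11) = -22)
(F - 1707)*(h(-26, 41) - 3332) = (779 - 1707)*(-22 - 3332) = -928*(-3354) = 3112512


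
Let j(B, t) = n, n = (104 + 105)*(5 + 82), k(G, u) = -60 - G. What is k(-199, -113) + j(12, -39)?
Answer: 18322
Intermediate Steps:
n = 18183 (n = 209*87 = 18183)
j(B, t) = 18183
k(-199, -113) + j(12, -39) = (-60 - 1*(-199)) + 18183 = (-60 + 199) + 18183 = 139 + 18183 = 18322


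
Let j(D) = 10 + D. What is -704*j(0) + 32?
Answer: -7008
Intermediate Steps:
-704*j(0) + 32 = -704*(10 + 0) + 32 = -704*10 + 32 = -7040 + 32 = -7008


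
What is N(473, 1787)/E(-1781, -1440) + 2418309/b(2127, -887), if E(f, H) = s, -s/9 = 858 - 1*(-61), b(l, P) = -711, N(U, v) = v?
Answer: -2222567144/653409 ≈ -3401.5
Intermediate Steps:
s = -8271 (s = -9*(858 - 1*(-61)) = -9*(858 + 61) = -9*919 = -8271)
E(f, H) = -8271
N(473, 1787)/E(-1781, -1440) + 2418309/b(2127, -887) = 1787/(-8271) + 2418309/(-711) = 1787*(-1/8271) + 2418309*(-1/711) = -1787/8271 - 268701/79 = -2222567144/653409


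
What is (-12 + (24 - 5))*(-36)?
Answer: -252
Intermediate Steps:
(-12 + (24 - 5))*(-36) = (-12 + 19)*(-36) = 7*(-36) = -252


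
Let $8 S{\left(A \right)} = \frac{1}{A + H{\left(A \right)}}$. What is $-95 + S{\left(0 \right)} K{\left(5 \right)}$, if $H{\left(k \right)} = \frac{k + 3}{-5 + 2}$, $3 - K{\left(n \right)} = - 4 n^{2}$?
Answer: $- \frac{863}{8} \approx -107.88$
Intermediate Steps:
$K{\left(n \right)} = 3 + 4 n^{2}$ ($K{\left(n \right)} = 3 - - 4 n^{2} = 3 + 4 n^{2}$)
$H{\left(k \right)} = -1 - \frac{k}{3}$ ($H{\left(k \right)} = \frac{3 + k}{-3} = \left(3 + k\right) \left(- \frac{1}{3}\right) = -1 - \frac{k}{3}$)
$S{\left(A \right)} = \frac{1}{8 \left(-1 + \frac{2 A}{3}\right)}$ ($S{\left(A \right)} = \frac{1}{8 \left(A - \left(1 + \frac{A}{3}\right)\right)} = \frac{1}{8 \left(-1 + \frac{2 A}{3}\right)}$)
$-95 + S{\left(0 \right)} K{\left(5 \right)} = -95 + \frac{3}{8 \left(-3 + 2 \cdot 0\right)} \left(3 + 4 \cdot 5^{2}\right) = -95 + \frac{3}{8 \left(-3 + 0\right)} \left(3 + 4 \cdot 25\right) = -95 + \frac{3}{8 \left(-3\right)} \left(3 + 100\right) = -95 + \frac{3}{8} \left(- \frac{1}{3}\right) 103 = -95 - \frac{103}{8} = - \frac{863}{8}$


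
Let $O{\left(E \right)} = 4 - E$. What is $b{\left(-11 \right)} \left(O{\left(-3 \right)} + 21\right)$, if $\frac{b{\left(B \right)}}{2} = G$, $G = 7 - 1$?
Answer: $336$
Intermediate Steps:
$G = 6$
$b{\left(B \right)} = 12$ ($b{\left(B \right)} = 2 \cdot 6 = 12$)
$b{\left(-11 \right)} \left(O{\left(-3 \right)} + 21\right) = 12 \left(\left(4 - -3\right) + 21\right) = 12 \left(\left(4 + 3\right) + 21\right) = 12 \left(7 + 21\right) = 12 \cdot 28 = 336$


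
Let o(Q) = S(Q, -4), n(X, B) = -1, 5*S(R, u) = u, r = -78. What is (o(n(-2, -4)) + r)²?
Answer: 155236/25 ≈ 6209.4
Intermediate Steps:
S(R, u) = u/5
o(Q) = -⅘ (o(Q) = (⅕)*(-4) = -⅘)
(o(n(-2, -4)) + r)² = (-⅘ - 78)² = (-394/5)² = 155236/25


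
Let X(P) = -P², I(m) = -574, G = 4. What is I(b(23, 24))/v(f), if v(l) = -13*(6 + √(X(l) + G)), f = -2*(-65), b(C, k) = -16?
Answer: 287/18343 - 2296*I*√66/55029 ≈ 0.015646 - 0.33896*I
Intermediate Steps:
f = 130
v(l) = -78 - 13*√(4 - l²) (v(l) = -13*(6 + √(-l² + 4)) = -13*(6 + √(4 - l²)) = -78 - 13*√(4 - l²))
I(b(23, 24))/v(f) = -574/(-78 - 13*√(4 - 1*130²)) = -574/(-78 - 13*√(4 - 1*16900)) = -574/(-78 - 13*√(4 - 16900)) = -574/(-78 - 208*I*√66)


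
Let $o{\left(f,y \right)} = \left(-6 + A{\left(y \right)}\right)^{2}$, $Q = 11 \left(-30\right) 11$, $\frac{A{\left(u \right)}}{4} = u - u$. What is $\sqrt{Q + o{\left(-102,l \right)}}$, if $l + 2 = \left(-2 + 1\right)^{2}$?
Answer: $i \sqrt{3594} \approx 59.95 i$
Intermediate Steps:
$A{\left(u \right)} = 0$ ($A{\left(u \right)} = 4 \left(u - u\right) = 4 \cdot 0 = 0$)
$l = -1$ ($l = -2 + \left(-2 + 1\right)^{2} = -2 + \left(-1\right)^{2} = -2 + 1 = -1$)
$Q = -3630$ ($Q = \left(-330\right) 11 = -3630$)
$o{\left(f,y \right)} = 36$ ($o{\left(f,y \right)} = \left(-6 + 0\right)^{2} = \left(-6\right)^{2} = 36$)
$\sqrt{Q + o{\left(-102,l \right)}} = \sqrt{-3630 + 36} = \sqrt{-3594} = i \sqrt{3594}$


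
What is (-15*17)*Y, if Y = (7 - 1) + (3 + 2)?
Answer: -2805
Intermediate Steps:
Y = 11 (Y = 6 + 5 = 11)
(-15*17)*Y = -15*17*11 = -255*11 = -2805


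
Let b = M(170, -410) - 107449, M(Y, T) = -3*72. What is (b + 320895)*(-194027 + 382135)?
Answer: 40110268840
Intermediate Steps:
M(Y, T) = -216
b = -107665 (b = -216 - 107449 = -107665)
(b + 320895)*(-194027 + 382135) = (-107665 + 320895)*(-194027 + 382135) = 213230*188108 = 40110268840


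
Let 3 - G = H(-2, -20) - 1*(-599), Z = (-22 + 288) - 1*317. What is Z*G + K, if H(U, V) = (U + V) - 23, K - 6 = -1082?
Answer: 27025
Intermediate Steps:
K = -1076 (K = 6 - 1082 = -1076)
Z = -51 (Z = 266 - 317 = -51)
H(U, V) = -23 + U + V
G = -551 (G = 3 - ((-23 - 2 - 20) - 1*(-599)) = 3 - (-45 + 599) = 3 - 1*554 = 3 - 554 = -551)
Z*G + K = -51*(-551) - 1076 = 28101 - 1076 = 27025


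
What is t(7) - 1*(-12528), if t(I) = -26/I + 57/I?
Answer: 87727/7 ≈ 12532.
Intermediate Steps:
t(I) = 31/I
t(7) - 1*(-12528) = 31/7 - 1*(-12528) = 31*(⅐) + 12528 = 31/7 + 12528 = 87727/7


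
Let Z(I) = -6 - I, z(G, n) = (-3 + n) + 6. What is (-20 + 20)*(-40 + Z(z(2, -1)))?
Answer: 0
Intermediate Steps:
z(G, n) = 3 + n
(-20 + 20)*(-40 + Z(z(2, -1))) = (-20 + 20)*(-40 + (-6 - (3 - 1))) = 0*(-40 + (-6 - 1*2)) = 0*(-40 + (-6 - 2)) = 0*(-40 - 8) = 0*(-48) = 0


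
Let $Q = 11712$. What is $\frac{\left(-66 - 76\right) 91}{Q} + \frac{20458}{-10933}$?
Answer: $- \frac{190440161}{64023648} \approx -2.9745$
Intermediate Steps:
$\frac{\left(-66 - 76\right) 91}{Q} + \frac{20458}{-10933} = \frac{\left(-66 - 76\right) 91}{11712} + \frac{20458}{-10933} = \left(-142\right) 91 \cdot \frac{1}{11712} + 20458 \left(- \frac{1}{10933}\right) = \left(-12922\right) \frac{1}{11712} - \frac{20458}{10933} = - \frac{6461}{5856} - \frac{20458}{10933} = - \frac{190440161}{64023648}$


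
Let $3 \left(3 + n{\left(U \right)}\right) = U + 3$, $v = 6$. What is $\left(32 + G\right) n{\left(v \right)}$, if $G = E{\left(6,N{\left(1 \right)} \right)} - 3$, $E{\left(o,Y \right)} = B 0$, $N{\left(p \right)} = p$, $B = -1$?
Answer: $0$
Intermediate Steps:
$E{\left(o,Y \right)} = 0$ ($E{\left(o,Y \right)} = \left(-1\right) 0 = 0$)
$G = -3$ ($G = 0 - 3 = -3$)
$n{\left(U \right)} = -2 + \frac{U}{3}$ ($n{\left(U \right)} = -3 + \frac{U + 3}{3} = -3 + \frac{3 + U}{3} = -3 + \left(1 + \frac{U}{3}\right) = -2 + \frac{U}{3}$)
$\left(32 + G\right) n{\left(v \right)} = \left(32 - 3\right) \left(-2 + \frac{1}{3} \cdot 6\right) = 29 \left(-2 + 2\right) = 29 \cdot 0 = 0$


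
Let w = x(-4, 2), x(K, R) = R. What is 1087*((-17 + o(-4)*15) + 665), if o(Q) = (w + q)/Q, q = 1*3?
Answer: 2735979/4 ≈ 6.8400e+5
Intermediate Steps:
q = 3
w = 2
o(Q) = 5/Q (o(Q) = (2 + 3)/Q = 5/Q)
1087*((-17 + o(-4)*15) + 665) = 1087*((-17 + (5/(-4))*15) + 665) = 1087*((-17 + (5*(-1/4))*15) + 665) = 1087*((-17 - 5/4*15) + 665) = 1087*((-17 - 75/4) + 665) = 1087*(-143/4 + 665) = 1087*(2517/4) = 2735979/4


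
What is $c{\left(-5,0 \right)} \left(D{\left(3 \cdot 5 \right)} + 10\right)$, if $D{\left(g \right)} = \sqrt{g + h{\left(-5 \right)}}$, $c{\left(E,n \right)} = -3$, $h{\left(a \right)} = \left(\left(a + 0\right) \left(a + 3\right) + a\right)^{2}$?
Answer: $-30 - 6 \sqrt{10} \approx -48.974$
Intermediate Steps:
$h{\left(a \right)} = \left(a + a \left(3 + a\right)\right)^{2}$ ($h{\left(a \right)} = \left(a \left(3 + a\right) + a\right)^{2} = \left(a + a \left(3 + a\right)\right)^{2}$)
$D{\left(g \right)} = \sqrt{25 + g}$ ($D{\left(g \right)} = \sqrt{g + \left(-5\right)^{2} \left(4 - 5\right)^{2}} = \sqrt{g + 25 \left(-1\right)^{2}} = \sqrt{g + 25 \cdot 1} = \sqrt{g + 25} = \sqrt{25 + g}$)
$c{\left(-5,0 \right)} \left(D{\left(3 \cdot 5 \right)} + 10\right) = - 3 \left(\sqrt{25 + 3 \cdot 5} + 10\right) = - 3 \left(\sqrt{25 + 15} + 10\right) = - 3 \left(\sqrt{40} + 10\right) = - 3 \left(2 \sqrt{10} + 10\right) = - 3 \left(10 + 2 \sqrt{10}\right) = -30 - 6 \sqrt{10}$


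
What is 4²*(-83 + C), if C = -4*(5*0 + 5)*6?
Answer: -3248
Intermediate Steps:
C = -120 (C = -4*(0 + 5)*6 = -4*5*6 = -20*6 = -120)
4²*(-83 + C) = 4²*(-83 - 120) = 16*(-203) = -3248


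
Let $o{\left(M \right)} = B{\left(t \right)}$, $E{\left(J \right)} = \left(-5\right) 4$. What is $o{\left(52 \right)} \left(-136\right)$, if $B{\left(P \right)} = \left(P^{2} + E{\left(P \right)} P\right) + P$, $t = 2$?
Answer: $4624$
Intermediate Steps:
$E{\left(J \right)} = -20$
$B{\left(P \right)} = P^{2} - 19 P$ ($B{\left(P \right)} = \left(P^{2} - 20 P\right) + P = P^{2} - 19 P$)
$o{\left(M \right)} = -34$ ($o{\left(M \right)} = 2 \left(-19 + 2\right) = 2 \left(-17\right) = -34$)
$o{\left(52 \right)} \left(-136\right) = \left(-34\right) \left(-136\right) = 4624$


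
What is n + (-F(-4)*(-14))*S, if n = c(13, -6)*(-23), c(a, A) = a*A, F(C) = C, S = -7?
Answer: 2186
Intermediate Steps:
c(a, A) = A*a
n = 1794 (n = -6*13*(-23) = -78*(-23) = 1794)
n + (-F(-4)*(-14))*S = 1794 + (-1*(-4)*(-14))*(-7) = 1794 + (4*(-14))*(-7) = 1794 - 56*(-7) = 1794 + 392 = 2186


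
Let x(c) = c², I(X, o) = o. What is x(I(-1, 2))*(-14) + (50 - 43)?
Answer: -49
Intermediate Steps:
x(I(-1, 2))*(-14) + (50 - 43) = 2²*(-14) + (50 - 43) = 4*(-14) + 7 = -56 + 7 = -49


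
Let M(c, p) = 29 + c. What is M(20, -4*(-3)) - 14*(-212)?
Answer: 3017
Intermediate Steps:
M(20, -4*(-3)) - 14*(-212) = (29 + 20) - 14*(-212) = 49 - 1*(-2968) = 49 + 2968 = 3017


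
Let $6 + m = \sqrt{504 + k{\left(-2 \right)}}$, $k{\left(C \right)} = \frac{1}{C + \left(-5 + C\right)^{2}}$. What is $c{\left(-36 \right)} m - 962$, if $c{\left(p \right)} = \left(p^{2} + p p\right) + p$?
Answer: $-16298 + \frac{2556 \sqrt{1113383}}{47} \approx 41085.0$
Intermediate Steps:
$m = -6 + \frac{\sqrt{1113383}}{47}$ ($m = -6 + \sqrt{504 + \frac{1}{-2 + \left(-5 - 2\right)^{2}}} = -6 + \sqrt{504 + \frac{1}{-2 + \left(-7\right)^{2}}} = -6 + \sqrt{504 + \frac{1}{-2 + 49}} = -6 + \sqrt{504 + \frac{1}{47}} = -6 + \sqrt{\frac{23689}{47}} = -6 + \frac{\sqrt{1113383}}{47} \approx 16.45$)
$c{\left(p \right)} = p + 2 p^{2}$ ($c{\left(p \right)} = \left(p^{2} + p^{2}\right) + p = 2 p^{2} + p = p + 2 p^{2}$)
$c{\left(-36 \right)} m - 962 = - 36 \left(1 + 2 \left(-36\right)\right) \left(-6 + \frac{\sqrt{1113383}}{47}\right) - 962 = - 36 \left(1 - 72\right) \left(-6 + \frac{\sqrt{1113383}}{47}\right) - 962 = \left(-36\right) \left(-71\right) \left(-6 + \frac{\sqrt{1113383}}{47}\right) - 962 = 2556 \left(-6 + \frac{\sqrt{1113383}}{47}\right) - 962 = \left(-15336 + \frac{2556 \sqrt{1113383}}{47}\right) - 962 = -16298 + \frac{2556 \sqrt{1113383}}{47}$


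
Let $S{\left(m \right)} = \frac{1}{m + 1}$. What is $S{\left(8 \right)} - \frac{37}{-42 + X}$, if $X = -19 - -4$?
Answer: $\frac{130}{171} \approx 0.76023$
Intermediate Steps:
$X = -15$ ($X = -19 + 4 = -15$)
$S{\left(m \right)} = \frac{1}{1 + m}$
$S{\left(8 \right)} - \frac{37}{-42 + X} = \frac{1}{1 + 8} - \frac{37}{-42 - 15} = \frac{1}{9} - \frac{37}{-57} = \frac{1}{9} - - \frac{37}{57} = \frac{1}{9} + \frac{37}{57} = \frac{130}{171}$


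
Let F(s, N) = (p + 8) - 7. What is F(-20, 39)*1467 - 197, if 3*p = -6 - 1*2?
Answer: -2642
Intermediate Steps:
p = -8/3 (p = (-6 - 1*2)/3 = (-6 - 2)/3 = (1/3)*(-8) = -8/3 ≈ -2.6667)
F(s, N) = -5/3 (F(s, N) = (-8/3 + 8) - 7 = 16/3 - 7 = -5/3)
F(-20, 39)*1467 - 197 = -5/3*1467 - 197 = -2445 - 197 = -2642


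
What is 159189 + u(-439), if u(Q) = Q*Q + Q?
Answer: 351471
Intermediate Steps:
u(Q) = Q + Q**2 (u(Q) = Q**2 + Q = Q + Q**2)
159189 + u(-439) = 159189 - 439*(1 - 439) = 159189 - 439*(-438) = 159189 + 192282 = 351471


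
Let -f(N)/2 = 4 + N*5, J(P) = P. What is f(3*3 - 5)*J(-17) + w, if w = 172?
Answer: 988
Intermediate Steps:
f(N) = -8 - 10*N (f(N) = -2*(4 + N*5) = -2*(4 + 5*N) = -8 - 10*N)
f(3*3 - 5)*J(-17) + w = (-8 - 10*(3*3 - 5))*(-17) + 172 = (-8 - 10*(9 - 5))*(-17) + 172 = (-8 - 10*4)*(-17) + 172 = (-8 - 40)*(-17) + 172 = -48*(-17) + 172 = 816 + 172 = 988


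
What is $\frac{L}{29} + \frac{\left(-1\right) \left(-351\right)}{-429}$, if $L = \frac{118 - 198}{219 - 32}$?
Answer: $- \frac{4517}{5423} \approx -0.83293$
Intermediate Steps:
$L = - \frac{80}{187} \approx -0.42781$
$\frac{L}{29} + \frac{\left(-1\right) \left(-351\right)}{-429} = - \frac{80}{187 \cdot 29} + \frac{\left(-1\right) \left(-351\right)}{-429} = \left(- \frac{80}{187}\right) \frac{1}{29} + 351 \left(- \frac{1}{429}\right) = - \frac{80}{5423} - \frac{9}{11} = - \frac{4517}{5423}$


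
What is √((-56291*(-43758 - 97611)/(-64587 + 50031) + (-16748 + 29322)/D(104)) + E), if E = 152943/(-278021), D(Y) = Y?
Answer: I*√42022219273250917751154494/8768226298 ≈ 739.31*I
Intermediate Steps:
E = -152943/278021 (E = 152943*(-1/278021) = -152943/278021 ≈ -0.55011)
√((-56291*(-43758 - 97611)/(-64587 + 50031) + (-16748 + 29322)/D(104)) + E) = √((-56291*(-43758 - 97611)/(-64587 + 50031) + (-16748 + 29322)/104) - 152943/278021) = √((-56291/((-14556/(-141369))) + 12574*(1/104)) - 152943/278021) = √((-56291/((-14556*(-1/141369))) + 6287/52) - 152943/278021) = √((-56291/4852/47123 + 6287/52) - 152943/278021) = √((-56291*47123/4852 + 6287/52) - 152943/278021) = √((-2652600793/4852 + 6287/52) - 152943/278021) = √(-17238092089/31538 - 152943/278021) = √(-4792556424192203/8768226298) = I*√42022219273250917751154494/8768226298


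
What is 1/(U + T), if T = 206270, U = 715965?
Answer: 1/922235 ≈ 1.0843e-6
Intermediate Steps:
1/(U + T) = 1/(715965 + 206270) = 1/922235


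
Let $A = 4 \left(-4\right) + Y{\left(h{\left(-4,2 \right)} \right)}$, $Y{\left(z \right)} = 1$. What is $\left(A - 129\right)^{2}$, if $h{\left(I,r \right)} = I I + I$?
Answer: $20736$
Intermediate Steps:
$h{\left(I,r \right)} = I + I^{2}$ ($h{\left(I,r \right)} = I^{2} + I = I + I^{2}$)
$A = -15$ ($A = 4 \left(-4\right) + 1 = -16 + 1 = -15$)
$\left(A - 129\right)^{2} = \left(-15 - 129\right)^{2} = \left(-144\right)^{2} = 20736$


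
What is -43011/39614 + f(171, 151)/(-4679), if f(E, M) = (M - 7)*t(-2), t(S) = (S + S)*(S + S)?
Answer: -292519125/185353906 ≈ -1.5782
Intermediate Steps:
t(S) = 4*S² (t(S) = (2*S)*(2*S) = 4*S²)
f(E, M) = -112 + 16*M (f(E, M) = (M - 7)*(4*(-2)²) = (-7 + M)*(4*4) = (-7 + M)*16 = -112 + 16*M)
-43011/39614 + f(171, 151)/(-4679) = -43011/39614 + (-112 + 16*151)/(-4679) = -43011*1/39614 + (-112 + 2416)*(-1/4679) = -43011/39614 + 2304*(-1/4679) = -43011/39614 - 2304/4679 = -292519125/185353906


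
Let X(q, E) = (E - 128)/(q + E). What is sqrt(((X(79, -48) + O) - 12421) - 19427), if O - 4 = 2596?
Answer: 4*I*sqrt(1757049)/31 ≈ 171.04*I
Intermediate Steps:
O = 2600 (O = 4 + 2596 = 2600)
X(q, E) = (-128 + E)/(E + q)
sqrt(((X(79, -48) + O) - 12421) - 19427) = sqrt((((-128 - 48)/(-48 + 79) + 2600) - 12421) - 19427) = sqrt(((-176/31 + 2600) - 12421) - 19427) = sqrt((80424/31 - 12421) - 19427) = sqrt(-304627/31 - 19427) = sqrt(-906864/31) = 4*I*sqrt(1757049)/31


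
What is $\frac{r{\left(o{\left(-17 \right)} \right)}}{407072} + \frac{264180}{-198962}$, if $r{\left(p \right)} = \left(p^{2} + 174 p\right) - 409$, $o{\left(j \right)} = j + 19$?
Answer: $- \frac{53775810897}{40495929632} \approx -1.3279$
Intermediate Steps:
$o{\left(j \right)} = 19 + j$
$r{\left(p \right)} = -409 + p^{2} + 174 p$
$\frac{r{\left(o{\left(-17 \right)} \right)}}{407072} + \frac{264180}{-198962} = \frac{-409 + \left(19 - 17\right)^{2} + 174 \left(19 - 17\right)}{407072} + \frac{264180}{-198962} = \left(-409 + 2^{2} + 174 \cdot 2\right) \frac{1}{407072} + 264180 \left(- \frac{1}{198962}\right) = \left(-409 + 4 + 348\right) \frac{1}{407072} - \frac{132090}{99481} = \left(-57\right) \frac{1}{407072} - \frac{132090}{99481} = - \frac{57}{407072} - \frac{132090}{99481} = - \frac{53775810897}{40495929632}$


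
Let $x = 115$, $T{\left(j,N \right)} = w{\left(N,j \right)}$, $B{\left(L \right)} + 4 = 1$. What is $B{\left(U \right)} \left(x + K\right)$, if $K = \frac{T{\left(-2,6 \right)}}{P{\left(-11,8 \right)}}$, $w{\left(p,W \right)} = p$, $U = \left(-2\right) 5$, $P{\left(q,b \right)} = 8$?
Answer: $- \frac{1389}{4} \approx -347.25$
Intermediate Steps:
$U = -10$
$B{\left(L \right)} = -3$ ($B{\left(L \right)} = -4 + 1 = -3$)
$T{\left(j,N \right)} = N$
$K = \frac{3}{4}$ ($K = \frac{6}{8} = 6 \cdot \frac{1}{8} = \frac{3}{4} \approx 0.75$)
$B{\left(U \right)} \left(x + K\right) = - 3 \left(115 + \frac{3}{4}\right) = \left(-3\right) \frac{463}{4} = - \frac{1389}{4}$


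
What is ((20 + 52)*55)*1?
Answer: 3960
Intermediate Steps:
((20 + 52)*55)*1 = (72*55)*1 = 3960*1 = 3960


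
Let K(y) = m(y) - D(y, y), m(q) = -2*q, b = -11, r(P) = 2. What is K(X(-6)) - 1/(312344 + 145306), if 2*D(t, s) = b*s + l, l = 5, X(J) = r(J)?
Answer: 1029712/228825 ≈ 4.5000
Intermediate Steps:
X(J) = 2
D(t, s) = 5/2 - 11*s/2 (D(t, s) = (-11*s + 5)/2 = (5 - 11*s)/2 = 5/2 - 11*s/2)
K(y) = -5/2 + 7*y/2 (K(y) = -2*y - (5/2 - 11*y/2) = -2*y + (-5/2 + 11*y/2) = -5/2 + 7*y/2)
K(X(-6)) - 1/(312344 + 145306) = (-5/2 + (7/2)*2) - 1/(312344 + 145306) = (-5/2 + 7) - 1/457650 = 9/2 - 1*1/457650 = 9/2 - 1/457650 = 1029712/228825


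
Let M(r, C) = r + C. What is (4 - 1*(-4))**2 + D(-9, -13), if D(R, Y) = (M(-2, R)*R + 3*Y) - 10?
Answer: 114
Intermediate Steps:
M(r, C) = C + r
D(R, Y) = -10 + 3*Y + R*(-2 + R) (D(R, Y) = ((R - 2)*R + 3*Y) - 10 = ((-2 + R)*R + 3*Y) - 10 = (R*(-2 + R) + 3*Y) - 10 = (3*Y + R*(-2 + R)) - 10 = -10 + 3*Y + R*(-2 + R))
(4 - 1*(-4))**2 + D(-9, -13) = (4 - 1*(-4))**2 + (-10 + 3*(-13) - 9*(-2 - 9)) = (4 + 4)**2 + (-10 - 39 - 9*(-11)) = 8**2 + (-10 - 39 + 99) = 64 + 50 = 114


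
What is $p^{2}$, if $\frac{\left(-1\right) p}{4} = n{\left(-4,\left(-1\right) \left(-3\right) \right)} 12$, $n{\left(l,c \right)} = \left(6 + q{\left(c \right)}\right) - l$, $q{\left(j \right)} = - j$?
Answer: $112896$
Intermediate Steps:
$n{\left(l,c \right)} = 6 - c - l$ ($n{\left(l,c \right)} = \left(6 - c\right) - l = 6 - c - l$)
$p = -336$ ($p = - 4 \left(6 - \left(-1\right) \left(-3\right) - -4\right) 12 = - 4 \left(6 - 3 + 4\right) 12 = - 4 \cdot 7 \cdot 12 = \left(-4\right) 84 = -336$)
$p^{2} = \left(-336\right)^{2} = 112896$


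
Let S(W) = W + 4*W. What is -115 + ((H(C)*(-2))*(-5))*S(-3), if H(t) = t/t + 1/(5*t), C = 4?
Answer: -545/2 ≈ -272.50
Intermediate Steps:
S(W) = 5*W
H(t) = 1 + 1/(5*t)
-115 + ((H(C)*(-2))*(-5))*S(-3) = -115 + ((((⅕ + 4)/4)*(-2))*(-5))*(5*(-3)) = -115 + ((((¼)*(21/5))*(-2))*(-5))*(-15) = -115 + (((21/20)*(-2))*(-5))*(-15) = -115 - 21/10*(-5)*(-15) = -115 + (21/2)*(-15) = -115 - 315/2 = -545/2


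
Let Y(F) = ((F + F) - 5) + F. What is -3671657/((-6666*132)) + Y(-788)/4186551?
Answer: 4611309563/1105249464 ≈ 4.1722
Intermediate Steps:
Y(F) = -5 + 3*F (Y(F) = (2*F - 5) + F = (-5 + 2*F) + F = -5 + 3*F)
-3671657/((-6666*132)) + Y(-788)/4186551 = -3671657/((-6666*132)) + (-5 + 3*(-788))/4186551 = -3671657/(-879912) + (-5 - 2364)*(1/4186551) = -3671657*(-1/879912) - 2369*1/4186551 = 333787/79992 - 2369/4186551 = 4611309563/1105249464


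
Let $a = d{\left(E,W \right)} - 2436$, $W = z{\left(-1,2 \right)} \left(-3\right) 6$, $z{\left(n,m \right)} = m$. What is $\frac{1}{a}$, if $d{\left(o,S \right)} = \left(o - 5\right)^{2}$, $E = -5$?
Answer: $- \frac{1}{2336} \approx -0.00042808$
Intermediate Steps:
$W = -36$ ($W = 2 \left(-3\right) 6 = \left(-6\right) 6 = -36$)
$d{\left(o,S \right)} = \left(-5 + o\right)^{2}$
$a = -2336$ ($a = \left(-5 - 5\right)^{2} - 2436 = \left(-10\right)^{2} - 2436 = 100 - 2436 = -2336$)
$\frac{1}{a} = \frac{1}{-2336} = - \frac{1}{2336}$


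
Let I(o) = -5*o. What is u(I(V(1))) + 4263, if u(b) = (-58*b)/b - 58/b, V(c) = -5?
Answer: 105067/25 ≈ 4202.7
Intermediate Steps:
u(b) = -58 - 58/b
u(I(V(1))) + 4263 = (-58 - 58/((-5*(-5)))) + 4263 = (-58 - 58/25) + 4263 = -1508/25 + 4263 = 105067/25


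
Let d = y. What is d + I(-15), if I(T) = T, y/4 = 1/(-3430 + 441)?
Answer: -44839/2989 ≈ -15.001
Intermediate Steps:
y = -4/2989 (y = 4/(-3430 + 441) = 4/(-2989) = 4*(-1/2989) = -4/2989 ≈ -0.0013382)
d = -4/2989 ≈ -0.0013382
d + I(-15) = -4/2989 - 15 = -44839/2989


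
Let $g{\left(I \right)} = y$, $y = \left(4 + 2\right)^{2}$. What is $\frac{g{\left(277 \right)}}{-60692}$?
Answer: $- \frac{9}{15173} \approx -0.00059316$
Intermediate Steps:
$y = 36$ ($y = 6^{2} = 36$)
$g{\left(I \right)} = 36$
$\frac{g{\left(277 \right)}}{-60692} = \frac{36}{-60692} = 36 \left(- \frac{1}{60692}\right) = - \frac{9}{15173}$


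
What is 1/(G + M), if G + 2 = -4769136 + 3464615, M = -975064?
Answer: -1/2279587 ≈ -4.3868e-7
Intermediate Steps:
G = -1304523 (G = -2 + (-4769136 + 3464615) = -2 - 1304521 = -1304523)
1/(G + M) = 1/(-1304523 - 975064) = 1/(-2279587) = -1/2279587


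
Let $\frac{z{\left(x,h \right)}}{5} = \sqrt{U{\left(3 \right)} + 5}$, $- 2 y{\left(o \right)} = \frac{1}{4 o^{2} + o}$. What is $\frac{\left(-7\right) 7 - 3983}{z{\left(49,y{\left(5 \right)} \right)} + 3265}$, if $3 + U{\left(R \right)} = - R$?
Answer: $- \frac{1316448}{1066025} + \frac{2016 i}{1066025} \approx -1.2349 + 0.0018911 i$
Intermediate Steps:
$U{\left(R \right)} = -3 - R$
$y{\left(o \right)} = - \frac{1}{2 \left(o + 4 o^{2}\right)}$ ($y{\left(o \right)} = - \frac{1}{2 \left(4 o^{2} + o\right)} = - \frac{1}{2 \left(o + 4 o^{2}\right)}$)
$z{\left(x,h \right)} = 5 i$ ($z{\left(x,h \right)} = 5 \sqrt{\left(-3 - 3\right) + 5} = 5 \sqrt{-6 + 5} = 5 \sqrt{-1} = 5 i$)
$\frac{\left(-7\right) 7 - 3983}{z{\left(49,y{\left(5 \right)} \right)} + 3265} = \frac{\left(-7\right) 7 - 3983}{5 i + 3265} = \frac{-49 - 3983}{3265 + 5 i} = - 4032 \frac{3265 - 5 i}{10660250} = - \frac{2016 \left(3265 - 5 i\right)}{5330125}$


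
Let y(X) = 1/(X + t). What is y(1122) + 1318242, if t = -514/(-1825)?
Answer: 2699975809513/2048164 ≈ 1.3182e+6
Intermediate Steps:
t = 514/1825 (t = -514*(-1/1825) = 514/1825 ≈ 0.28164)
y(X) = 1/(514/1825 + X) (y(X) = 1/(X + 514/1825) = 1/(514/1825 + X))
y(1122) + 1318242 = 1825/(514 + 1825*1122) + 1318242 = 1825/(514 + 2047650) + 1318242 = 1825/2048164 + 1318242 = 2699975809513/2048164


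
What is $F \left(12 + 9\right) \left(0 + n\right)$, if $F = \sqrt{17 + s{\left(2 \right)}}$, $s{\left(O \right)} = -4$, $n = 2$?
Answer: $42 \sqrt{13} \approx 151.43$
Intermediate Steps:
$F = \sqrt{13}$ ($F = \sqrt{17 - 4} = \sqrt{13} \approx 3.6056$)
$F \left(12 + 9\right) \left(0 + n\right) = \sqrt{13} \left(12 + 9\right) \left(0 + 2\right) = \sqrt{13} \cdot 21 \cdot 2 = \sqrt{13} \cdot 42 = 42 \sqrt{13}$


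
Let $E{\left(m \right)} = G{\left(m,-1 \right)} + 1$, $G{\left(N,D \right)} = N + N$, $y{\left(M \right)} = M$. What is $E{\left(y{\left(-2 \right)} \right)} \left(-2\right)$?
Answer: $6$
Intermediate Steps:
$G{\left(N,D \right)} = 2 N$
$E{\left(m \right)} = 1 + 2 m$ ($E{\left(m \right)} = 2 m + 1 = 1 + 2 m$)
$E{\left(y{\left(-2 \right)} \right)} \left(-2\right) = \left(1 + 2 \left(-2\right)\right) \left(-2\right) = \left(1 - 4\right) \left(-2\right) = \left(-3\right) \left(-2\right) = 6$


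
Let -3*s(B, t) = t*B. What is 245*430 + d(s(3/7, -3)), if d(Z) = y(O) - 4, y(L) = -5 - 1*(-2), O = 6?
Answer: 105343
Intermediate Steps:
y(L) = -3 (y(L) = -5 + 2 = -3)
s(B, t) = -B*t/3 (s(B, t) = -t*B/3 = -B*t/3)
d(Z) = -7 (d(Z) = -3 - 4 = -7)
245*430 + d(s(3/7, -3)) = 245*430 - 7 = 105350 - 7 = 105343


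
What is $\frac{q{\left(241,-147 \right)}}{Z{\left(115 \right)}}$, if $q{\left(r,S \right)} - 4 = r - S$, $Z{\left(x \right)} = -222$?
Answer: $- \frac{196}{111} \approx -1.7658$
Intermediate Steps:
$q{\left(r,S \right)} = 4 + r - S$ ($q{\left(r,S \right)} = 4 - \left(S - r\right) = 4 + r - S$)
$\frac{q{\left(241,-147 \right)}}{Z{\left(115 \right)}} = \frac{4 + 241 - -147}{-222} = \left(4 + 241 + 147\right) \left(- \frac{1}{222}\right) = 392 \left(- \frac{1}{222}\right) = - \frac{196}{111}$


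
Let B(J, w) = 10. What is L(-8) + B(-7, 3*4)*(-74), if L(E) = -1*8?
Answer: -748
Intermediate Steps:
L(E) = -8
L(-8) + B(-7, 3*4)*(-74) = -8 + 10*(-74) = -8 - 740 = -748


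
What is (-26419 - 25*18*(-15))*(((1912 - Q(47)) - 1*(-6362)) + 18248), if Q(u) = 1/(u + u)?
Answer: -49036134823/94 ≈ -5.2166e+8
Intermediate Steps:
Q(u) = 1/(2*u)
(-26419 - 25*18*(-15))*(((1912 - Q(47)) - 1*(-6362)) + 18248) = (-26419 - 25*18*(-15))*(((1912 - 1/(2*47)) - 1*(-6362)) + 18248) = (-26419 - 450*(-15))*(((1912 - 1/(2*47)) + 6362) + 18248) = (-26419 + 6750)*(((1912 - 1*1/94) + 6362) + 18248) = -19669*(((1912 - 1/94) + 6362) + 18248) = -19669*((179727/94 + 6362) + 18248) = -19669*(777755/94 + 18248) = -19669*2493067/94 = -49036134823/94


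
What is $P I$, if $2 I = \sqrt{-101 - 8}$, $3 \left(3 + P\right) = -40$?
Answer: $- \frac{49 i \sqrt{109}}{6} \approx - 85.262 i$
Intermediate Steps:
$P = - \frac{49}{3}$ ($P = -3 + \frac{1}{3} \left(-40\right) = -3 - \frac{40}{3} = - \frac{49}{3} \approx -16.333$)
$I = \frac{i \sqrt{109}}{2}$ ($I = \frac{\sqrt{-101 - 8}}{2} = \frac{\sqrt{-109}}{2} = \frac{i \sqrt{109}}{2} \approx 5.2202 i$)
$P I = - \frac{49 \frac{i \sqrt{109}}{2}}{3} = - \frac{49 i \sqrt{109}}{6}$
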